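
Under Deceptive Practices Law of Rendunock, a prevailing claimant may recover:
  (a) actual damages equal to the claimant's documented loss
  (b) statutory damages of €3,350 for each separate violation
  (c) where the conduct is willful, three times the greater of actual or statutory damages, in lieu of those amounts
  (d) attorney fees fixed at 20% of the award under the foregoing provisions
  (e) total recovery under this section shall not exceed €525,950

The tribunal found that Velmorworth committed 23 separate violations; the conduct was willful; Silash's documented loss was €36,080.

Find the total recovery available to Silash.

Statutory damages: 23 × €3,350 = €77,050
Greater of actual damages (€36,080) or statutory damages (€77,050): €77,050
Trebled: 3 × €77,050 = €231,150
Attorney fees: 20% of €231,150 = €46,230
Total before cap: €231,150 + €46,230 = €277,380
Cap at €525,950: €277,380 is within the cap, no reduction.

€277,380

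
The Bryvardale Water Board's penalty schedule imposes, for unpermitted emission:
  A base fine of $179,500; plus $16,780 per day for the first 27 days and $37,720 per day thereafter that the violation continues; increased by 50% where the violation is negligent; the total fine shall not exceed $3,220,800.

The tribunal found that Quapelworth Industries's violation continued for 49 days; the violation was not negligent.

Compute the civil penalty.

$1,462,400

First 27 days: 27 × $16,780 = $453,060
Remaining days: (49 − 27) × $37,720 = $829,840
Per-day component: $453,060 + $829,840 = $1,282,900
Base plus per-day: $179,500 + $1,282,900 = $1,462,400
The violation was not negligent: no 50% increase.
Cap at $3,220,800: $1,462,400 is within the cap, no reduction.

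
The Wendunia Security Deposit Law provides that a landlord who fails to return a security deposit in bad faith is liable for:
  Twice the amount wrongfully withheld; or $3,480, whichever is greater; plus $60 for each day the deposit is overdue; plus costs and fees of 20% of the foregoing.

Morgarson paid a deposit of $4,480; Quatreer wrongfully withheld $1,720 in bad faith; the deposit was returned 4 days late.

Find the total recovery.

$4,464

Doubled: 2 × $1,720 = $3,440
Minimum $3,480: $3,440 is below the minimum → $3,480
Late-return penalty: 4 × $60 = $240
Damages plus late penalty: $3,480 + $240 = $3,720
Costs and fees: 20% of $3,720 = $744
Total recovery: $3,720 + $744 = $4,464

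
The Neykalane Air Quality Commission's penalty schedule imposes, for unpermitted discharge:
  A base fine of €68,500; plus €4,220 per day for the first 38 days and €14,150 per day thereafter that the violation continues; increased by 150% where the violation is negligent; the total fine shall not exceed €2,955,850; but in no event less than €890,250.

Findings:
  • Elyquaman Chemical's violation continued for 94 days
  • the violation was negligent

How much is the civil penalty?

First 38 days: 38 × €4,220 = €160,360
Remaining days: (94 − 38) × €14,150 = €792,400
Per-day component: €160,360 + €792,400 = €952,760
Base plus per-day: €68,500 + €952,760 = €1,021,260
Enhancement: 150% of €1,021,260 = €1,531,890
Enhanced fine: €1,021,260 + €1,531,890 = €2,553,150
Cap at €2,955,850: €2,553,150 is within the cap, no reduction.
Minimum €890,250: €2,553,150 meets the minimum, no increase.

€2,553,150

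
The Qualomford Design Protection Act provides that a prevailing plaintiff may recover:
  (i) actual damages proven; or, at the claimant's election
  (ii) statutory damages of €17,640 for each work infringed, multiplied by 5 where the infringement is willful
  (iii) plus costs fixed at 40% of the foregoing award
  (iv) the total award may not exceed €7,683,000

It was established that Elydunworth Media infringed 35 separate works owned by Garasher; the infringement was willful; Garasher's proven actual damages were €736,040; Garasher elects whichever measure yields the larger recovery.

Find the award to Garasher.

Statutory damages: 35 × €17,640 = €617,400
Multiplied by 5: 5 × €617,400 = €3,087,000
Greater of actual damages (€736,040) or enhanced statutory damages (€3,087,000): €3,087,000
Costs: 40% of €3,087,000 = €1,234,800
Award plus costs: €3,087,000 + €1,234,800 = €4,321,800
Cap at €7,683,000: €4,321,800 is within the cap, no reduction.

€4,321,800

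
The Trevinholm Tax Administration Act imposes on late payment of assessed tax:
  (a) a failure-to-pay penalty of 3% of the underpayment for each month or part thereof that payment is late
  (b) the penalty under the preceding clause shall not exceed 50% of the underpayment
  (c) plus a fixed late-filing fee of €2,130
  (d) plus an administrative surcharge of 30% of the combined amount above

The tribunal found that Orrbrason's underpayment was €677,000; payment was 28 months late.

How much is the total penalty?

€442,819

Accrued rate: 3% × 28 = 84%, capped at 50% → 50%
Failure-to-pay penalty: 50% of €677,000 = €338,500
Penalty before surcharge: €338,500 + €2,130 = €340,630
Administrative surcharge: 30% of €340,630 = €102,189
Total penalty: €340,630 + €102,189 = €442,819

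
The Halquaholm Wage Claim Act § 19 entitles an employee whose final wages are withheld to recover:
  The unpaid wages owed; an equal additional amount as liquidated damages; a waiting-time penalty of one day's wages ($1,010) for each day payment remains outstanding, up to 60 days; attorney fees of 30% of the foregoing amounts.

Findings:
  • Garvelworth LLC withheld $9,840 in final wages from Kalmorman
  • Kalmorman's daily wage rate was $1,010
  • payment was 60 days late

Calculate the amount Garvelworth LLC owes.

$104,364

Liquidated damages (equal amount): $9,840
Penalty days: min(60, 60) = 60
Waiting-time penalty: 60 × $1,010 = $60,600
Subtotal: $9,840 + $9,840 + $60,600 = $80,280
Attorney fees: 30% of $80,280 = $24,084
Total award: $80,280 + $24,084 = $104,364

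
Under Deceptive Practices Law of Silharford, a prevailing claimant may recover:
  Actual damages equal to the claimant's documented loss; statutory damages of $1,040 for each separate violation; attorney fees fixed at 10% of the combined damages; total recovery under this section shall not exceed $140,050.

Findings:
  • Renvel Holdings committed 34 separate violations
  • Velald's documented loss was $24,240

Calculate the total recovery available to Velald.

Statutory damages: 34 × $1,040 = $35,360
Combined damages: $24,240 + $35,360 = $59,600
Attorney fees: 10% of $59,600 = $5,960
Total before cap: $59,600 + $5,960 = $65,560
Cap at $140,050: $65,560 is within the cap, no reduction.

$65,560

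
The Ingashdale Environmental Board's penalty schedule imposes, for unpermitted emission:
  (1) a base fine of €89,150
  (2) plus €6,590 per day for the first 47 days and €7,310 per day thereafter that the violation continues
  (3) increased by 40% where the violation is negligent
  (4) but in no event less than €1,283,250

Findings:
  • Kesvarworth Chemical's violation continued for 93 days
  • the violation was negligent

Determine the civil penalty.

€1,283,250

First 47 days: 47 × €6,590 = €309,730
Remaining days: (93 − 47) × €7,310 = €336,260
Per-day component: €309,730 + €336,260 = €645,990
Base plus per-day: €89,150 + €645,990 = €735,140
Enhancement: 40% of €735,140 = €294,056
Enhanced fine: €735,140 + €294,056 = €1,029,196
Minimum €1,283,250: €1,029,196 is below the minimum → €1,283,250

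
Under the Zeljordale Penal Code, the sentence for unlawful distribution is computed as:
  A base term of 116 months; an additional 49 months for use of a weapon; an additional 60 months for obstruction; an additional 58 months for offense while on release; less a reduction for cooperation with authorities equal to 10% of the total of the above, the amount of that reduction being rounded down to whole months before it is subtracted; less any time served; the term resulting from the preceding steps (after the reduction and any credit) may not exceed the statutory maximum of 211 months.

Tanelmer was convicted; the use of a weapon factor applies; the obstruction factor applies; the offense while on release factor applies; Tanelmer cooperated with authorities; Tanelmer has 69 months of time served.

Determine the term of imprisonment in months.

Use of a weapon enhancement: +49 months
Obstruction enhancement: +60 months
Offense while on release enhancement: +58 months
Adjusted term: 116 months + 49 months + 60 months + 58 months = 283 months
Cooperation with authorities reduction: 10% of 283 months = 28 months (rounded down)
After reduction: 283 − 28 = 255 months
Less time served: 255 months − 69 months = 186 months
Cap at 211 months: 186 months is within the cap, no reduction.

186 months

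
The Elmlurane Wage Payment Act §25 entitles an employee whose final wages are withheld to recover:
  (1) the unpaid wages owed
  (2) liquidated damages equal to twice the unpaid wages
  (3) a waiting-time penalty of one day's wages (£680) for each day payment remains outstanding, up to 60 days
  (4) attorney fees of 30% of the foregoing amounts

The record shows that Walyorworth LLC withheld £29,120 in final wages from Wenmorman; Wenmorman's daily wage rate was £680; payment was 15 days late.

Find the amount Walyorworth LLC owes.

£126,828

Doubled: 2 × £29,120 = £58,240
Penalty days: min(15, 60) = 15
Waiting-time penalty: 15 × £680 = £10,200
Subtotal: £29,120 + £58,240 + £10,200 = £97,560
Attorney fees: 30% of £97,560 = £29,268
Total award: £97,560 + £29,268 = £126,828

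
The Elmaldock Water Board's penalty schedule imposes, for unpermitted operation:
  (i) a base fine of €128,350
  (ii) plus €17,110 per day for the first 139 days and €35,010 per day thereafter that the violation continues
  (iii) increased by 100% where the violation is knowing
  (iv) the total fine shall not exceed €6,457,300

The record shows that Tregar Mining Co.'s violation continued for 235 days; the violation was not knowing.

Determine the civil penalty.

€5,867,600

First 139 days: 139 × €17,110 = €2,378,290
Remaining days: (235 − 139) × €35,010 = €3,360,960
Per-day component: €2,378,290 + €3,360,960 = €5,739,250
Base plus per-day: €128,350 + €5,739,250 = €5,867,600
The violation was not knowing: no 100% increase.
Cap at €6,457,300: €5,867,600 is within the cap, no reduction.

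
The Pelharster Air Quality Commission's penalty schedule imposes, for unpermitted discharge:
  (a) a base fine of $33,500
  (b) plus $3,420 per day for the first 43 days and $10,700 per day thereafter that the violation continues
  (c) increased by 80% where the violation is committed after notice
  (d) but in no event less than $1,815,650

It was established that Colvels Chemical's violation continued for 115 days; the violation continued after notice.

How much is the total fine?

First 43 days: 43 × $3,420 = $147,060
Remaining days: (115 − 43) × $10,700 = $770,400
Per-day component: $147,060 + $770,400 = $917,460
Base plus per-day: $33,500 + $917,460 = $950,960
Enhancement: 80% of $950,960 = $760,768
Enhanced fine: $950,960 + $760,768 = $1,711,728
Minimum $1,815,650: $1,711,728 is below the minimum → $1,815,650

$1,815,650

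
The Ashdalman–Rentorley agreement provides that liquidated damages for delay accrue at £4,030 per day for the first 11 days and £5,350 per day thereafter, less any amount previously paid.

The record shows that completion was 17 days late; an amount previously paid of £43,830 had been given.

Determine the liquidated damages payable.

Liquidated damages: £32,600

First 11 days: 11 × £4,030 = £44,330
Remaining days: (17 − 11) × £5,350 = £32,100
Accrued per-day damages: £44,330 + £32,100 = £76,430
Less amount previously paid: £76,430 − £43,830 = £32,600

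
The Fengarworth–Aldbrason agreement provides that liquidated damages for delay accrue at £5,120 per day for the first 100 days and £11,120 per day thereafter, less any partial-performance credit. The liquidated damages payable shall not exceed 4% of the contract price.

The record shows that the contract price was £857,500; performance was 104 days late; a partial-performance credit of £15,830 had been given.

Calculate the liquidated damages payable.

First 100 days: 100 × £5,120 = £512,000
Remaining days: (104 − 100) × £11,120 = £44,480
Accrued per-day damages: £512,000 + £44,480 = £556,480
Less partial-performance credit: £556,480 − £15,830 = £540,650
Cap: 4% of £857,500 = £34,300
Cap at £34,300: £540,650 exceeds the cap → £34,300

Liquidated damages: £34,300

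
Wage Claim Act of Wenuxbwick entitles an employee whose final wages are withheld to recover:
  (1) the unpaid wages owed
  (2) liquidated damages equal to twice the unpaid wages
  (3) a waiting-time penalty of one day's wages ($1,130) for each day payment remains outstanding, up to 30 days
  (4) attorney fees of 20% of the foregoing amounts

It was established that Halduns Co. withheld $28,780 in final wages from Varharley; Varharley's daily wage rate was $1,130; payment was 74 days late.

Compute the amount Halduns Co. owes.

Doubled: 2 × $28,780 = $57,560
Penalty days: min(74, 30) = 30
Waiting-time penalty: 30 × $1,130 = $33,900
Subtotal: $28,780 + $57,560 + $33,900 = $120,240
Attorney fees: 20% of $120,240 = $24,048
Total award: $120,240 + $24,048 = $144,288

$144,288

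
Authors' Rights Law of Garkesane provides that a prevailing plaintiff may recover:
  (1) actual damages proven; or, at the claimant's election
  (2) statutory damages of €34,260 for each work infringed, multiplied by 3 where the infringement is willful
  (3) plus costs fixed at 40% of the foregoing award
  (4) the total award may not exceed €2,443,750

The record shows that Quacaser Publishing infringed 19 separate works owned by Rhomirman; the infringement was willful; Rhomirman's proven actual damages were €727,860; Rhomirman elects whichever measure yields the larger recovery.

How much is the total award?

€2,443,750

Statutory damages: 19 × €34,260 = €650,940
Trebled: 3 × €650,940 = €1,952,820
Greater of actual damages (€727,860) or enhanced statutory damages (€1,952,820): €1,952,820
Costs: 40% of €1,952,820 = €781,128
Award plus costs: €1,952,820 + €781,128 = €2,733,948
Cap at €2,443,750: €2,733,948 exceeds the cap → €2,443,750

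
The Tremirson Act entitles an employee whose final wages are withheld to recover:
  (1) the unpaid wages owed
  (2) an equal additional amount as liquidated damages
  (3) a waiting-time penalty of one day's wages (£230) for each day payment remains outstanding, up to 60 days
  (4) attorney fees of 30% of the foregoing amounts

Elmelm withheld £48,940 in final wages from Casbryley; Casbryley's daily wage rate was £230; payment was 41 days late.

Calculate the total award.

Total award: £139,503

Liquidated damages (equal amount): £48,940
Penalty days: min(41, 60) = 41
Waiting-time penalty: 41 × £230 = £9,430
Subtotal: £48,940 + £48,940 + £9,430 = £107,310
Attorney fees: 30% of £107,310 = £32,193
Total award: £107,310 + £32,193 = £139,503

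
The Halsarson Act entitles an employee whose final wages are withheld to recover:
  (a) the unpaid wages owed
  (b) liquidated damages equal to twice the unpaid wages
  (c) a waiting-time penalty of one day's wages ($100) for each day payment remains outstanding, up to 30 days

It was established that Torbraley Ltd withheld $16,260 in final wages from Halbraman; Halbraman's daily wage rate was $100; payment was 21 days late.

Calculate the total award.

Doubled: 2 × $16,260 = $32,520
Penalty days: min(21, 30) = 21
Waiting-time penalty: 21 × $100 = $2,100
Total award: $16,260 + $32,520 + $2,100 = $50,880

$50,880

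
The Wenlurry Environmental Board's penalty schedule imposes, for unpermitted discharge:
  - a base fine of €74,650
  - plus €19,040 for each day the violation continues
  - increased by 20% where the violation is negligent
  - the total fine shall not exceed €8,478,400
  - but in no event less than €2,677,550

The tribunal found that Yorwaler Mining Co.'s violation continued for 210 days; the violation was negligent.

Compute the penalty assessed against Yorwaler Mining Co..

Civil penalty: €4,887,660

Per-day component: 210 × €19,040 = €3,998,400
Base plus per-day: €74,650 + €3,998,400 = €4,073,050
Enhancement: 20% of €4,073,050 = €814,610
Enhanced fine: €4,073,050 + €814,610 = €4,887,660
Cap at €8,478,400: €4,887,660 is within the cap, no reduction.
Minimum €2,677,550: €4,887,660 meets the minimum, no increase.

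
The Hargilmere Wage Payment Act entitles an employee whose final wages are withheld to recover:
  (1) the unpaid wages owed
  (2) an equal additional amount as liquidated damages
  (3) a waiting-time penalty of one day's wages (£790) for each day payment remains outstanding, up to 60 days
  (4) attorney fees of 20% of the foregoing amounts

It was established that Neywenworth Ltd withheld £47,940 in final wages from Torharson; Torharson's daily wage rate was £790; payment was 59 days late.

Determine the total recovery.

Liquidated damages (equal amount): £47,940
Penalty days: min(59, 60) = 59
Waiting-time penalty: 59 × £790 = £46,610
Subtotal: £47,940 + £47,940 + £46,610 = £142,490
Attorney fees: 20% of £142,490 = £28,498
Total award: £142,490 + £28,498 = £170,988

£170,988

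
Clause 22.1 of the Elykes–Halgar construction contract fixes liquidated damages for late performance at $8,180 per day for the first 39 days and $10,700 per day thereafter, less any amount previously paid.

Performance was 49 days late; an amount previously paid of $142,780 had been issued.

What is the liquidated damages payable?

First 39 days: 39 × $8,180 = $319,020
Remaining days: (49 − 39) × $10,700 = $107,000
Accrued per-day damages: $319,020 + $107,000 = $426,020
Less amount previously paid: $426,020 − $142,780 = $283,240

$283,240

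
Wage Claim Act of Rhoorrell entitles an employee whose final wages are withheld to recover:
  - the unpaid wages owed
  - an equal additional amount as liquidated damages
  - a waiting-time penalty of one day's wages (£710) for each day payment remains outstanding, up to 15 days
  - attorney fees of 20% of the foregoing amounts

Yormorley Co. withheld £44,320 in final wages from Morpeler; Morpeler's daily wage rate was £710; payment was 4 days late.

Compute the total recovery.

Liquidated damages (equal amount): £44,320
Penalty days: min(4, 15) = 4
Waiting-time penalty: 4 × £710 = £2,840
Subtotal: £44,320 + £44,320 + £2,840 = £91,480
Attorney fees: 20% of £91,480 = £18,296
Total award: £91,480 + £18,296 = £109,776

£109,776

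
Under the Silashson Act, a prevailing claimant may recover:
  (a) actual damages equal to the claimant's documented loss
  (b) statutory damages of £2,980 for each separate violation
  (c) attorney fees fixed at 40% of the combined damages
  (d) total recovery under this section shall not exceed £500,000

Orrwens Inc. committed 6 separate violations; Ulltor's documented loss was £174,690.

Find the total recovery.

Statutory damages: 6 × £2,980 = £17,880
Combined damages: £174,690 + £17,880 = £192,570
Attorney fees: 40% of £192,570 = £77,028
Total before cap: £192,570 + £77,028 = £269,598
Cap at £500,000: £269,598 is within the cap, no reduction.

£269,598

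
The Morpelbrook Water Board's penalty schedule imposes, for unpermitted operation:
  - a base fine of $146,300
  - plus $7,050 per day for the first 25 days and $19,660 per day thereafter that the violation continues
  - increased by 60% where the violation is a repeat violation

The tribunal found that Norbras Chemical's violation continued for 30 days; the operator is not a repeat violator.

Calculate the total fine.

First 25 days: 25 × $7,050 = $176,250
Remaining days: (30 − 25) × $19,660 = $98,300
Per-day component: $176,250 + $98,300 = $274,550
Base plus per-day: $146,300 + $274,550 = $420,850
The operator is not a repeat violator: no 60% increase.

Civil penalty: $420,850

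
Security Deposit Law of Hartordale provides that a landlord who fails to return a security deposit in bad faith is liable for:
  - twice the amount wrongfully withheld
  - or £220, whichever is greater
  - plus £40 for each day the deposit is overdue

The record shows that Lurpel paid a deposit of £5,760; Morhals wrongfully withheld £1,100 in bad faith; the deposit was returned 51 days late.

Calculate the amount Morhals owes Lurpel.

Recovery: £4,240

Doubled: 2 × £1,100 = £2,200
Minimum £220: £2,200 meets the minimum, no increase.
Late-return penalty: 51 × £40 = £2,040
Damages plus late penalty: £2,200 + £2,040 = £4,240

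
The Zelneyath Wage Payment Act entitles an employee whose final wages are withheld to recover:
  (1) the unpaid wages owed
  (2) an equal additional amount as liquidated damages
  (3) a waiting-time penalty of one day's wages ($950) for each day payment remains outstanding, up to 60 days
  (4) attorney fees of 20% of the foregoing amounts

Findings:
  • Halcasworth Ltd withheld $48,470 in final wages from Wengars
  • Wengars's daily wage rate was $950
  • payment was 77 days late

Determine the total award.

Liquidated damages (equal amount): $48,470
Penalty days: min(77, 60) = 60
Waiting-time penalty: 60 × $950 = $57,000
Subtotal: $48,470 + $48,470 + $57,000 = $153,940
Attorney fees: 20% of $153,940 = $30,788
Total award: $153,940 + $30,788 = $184,728

$184,728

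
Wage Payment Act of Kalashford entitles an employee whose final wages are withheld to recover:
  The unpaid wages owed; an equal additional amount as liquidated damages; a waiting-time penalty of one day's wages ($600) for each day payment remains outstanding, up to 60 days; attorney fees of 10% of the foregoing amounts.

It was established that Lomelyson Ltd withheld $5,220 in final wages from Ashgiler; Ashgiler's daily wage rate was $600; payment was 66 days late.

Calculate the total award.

Liquidated damages (equal amount): $5,220
Penalty days: min(66, 60) = 60
Waiting-time penalty: 60 × $600 = $36,000
Subtotal: $5,220 + $5,220 + $36,000 = $46,440
Attorney fees: 10% of $46,440 = $4,644
Total award: $46,440 + $4,644 = $51,084

$51,084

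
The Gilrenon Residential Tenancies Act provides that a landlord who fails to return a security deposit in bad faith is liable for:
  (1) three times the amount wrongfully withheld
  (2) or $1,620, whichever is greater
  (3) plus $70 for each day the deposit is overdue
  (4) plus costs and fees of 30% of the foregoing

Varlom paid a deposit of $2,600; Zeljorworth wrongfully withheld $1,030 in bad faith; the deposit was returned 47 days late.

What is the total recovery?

Recovery: $8,294

Trebled: 3 × $1,030 = $3,090
Minimum $1,620: $3,090 meets the minimum, no increase.
Late-return penalty: 47 × $70 = $3,290
Damages plus late penalty: $3,090 + $3,290 = $6,380
Costs and fees: 30% of $6,380 = $1,914
Total recovery: $6,380 + $1,914 = $8,294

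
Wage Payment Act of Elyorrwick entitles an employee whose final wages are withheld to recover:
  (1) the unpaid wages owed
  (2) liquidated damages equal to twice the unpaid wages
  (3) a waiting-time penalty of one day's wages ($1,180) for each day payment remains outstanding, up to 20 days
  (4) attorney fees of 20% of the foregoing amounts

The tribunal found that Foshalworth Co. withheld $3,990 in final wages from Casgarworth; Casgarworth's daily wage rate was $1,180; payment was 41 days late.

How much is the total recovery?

Total award: $42,684

Doubled: 2 × $3,990 = $7,980
Penalty days: min(41, 20) = 20
Waiting-time penalty: 20 × $1,180 = $23,600
Subtotal: $3,990 + $7,980 + $23,600 = $35,570
Attorney fees: 20% of $35,570 = $7,114
Total award: $35,570 + $7,114 = $42,684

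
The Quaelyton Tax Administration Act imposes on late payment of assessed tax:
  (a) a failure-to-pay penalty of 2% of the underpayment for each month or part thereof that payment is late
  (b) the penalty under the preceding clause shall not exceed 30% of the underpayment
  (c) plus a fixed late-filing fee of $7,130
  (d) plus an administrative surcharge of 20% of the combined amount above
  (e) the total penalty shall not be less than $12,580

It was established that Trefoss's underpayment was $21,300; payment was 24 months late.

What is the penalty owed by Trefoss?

Accrued rate: 2% × 24 = 48%, capped at 30% → 30%
Failure-to-pay penalty: 30% of $21,300 = $6,390
Penalty before surcharge: $6,390 + $7,130 = $13,520
Administrative surcharge: 20% of $13,520 = $2,704
Total penalty: $13,520 + $2,704 = $16,224
Minimum $12,580: $16,224 meets the minimum, no increase.

Penalty: $16,224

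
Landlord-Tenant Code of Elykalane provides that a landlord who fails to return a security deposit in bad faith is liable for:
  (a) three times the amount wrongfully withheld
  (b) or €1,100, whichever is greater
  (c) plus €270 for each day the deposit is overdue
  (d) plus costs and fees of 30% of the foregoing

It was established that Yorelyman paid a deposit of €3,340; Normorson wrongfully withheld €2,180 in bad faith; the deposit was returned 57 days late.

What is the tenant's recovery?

Trebled: 3 × €2,180 = €6,540
Minimum €1,100: €6,540 meets the minimum, no increase.
Late-return penalty: 57 × €270 = €15,390
Damages plus late penalty: €6,540 + €15,390 = €21,930
Costs and fees: 30% of €21,930 = €6,579
Total recovery: €21,930 + €6,579 = €28,509

€28,509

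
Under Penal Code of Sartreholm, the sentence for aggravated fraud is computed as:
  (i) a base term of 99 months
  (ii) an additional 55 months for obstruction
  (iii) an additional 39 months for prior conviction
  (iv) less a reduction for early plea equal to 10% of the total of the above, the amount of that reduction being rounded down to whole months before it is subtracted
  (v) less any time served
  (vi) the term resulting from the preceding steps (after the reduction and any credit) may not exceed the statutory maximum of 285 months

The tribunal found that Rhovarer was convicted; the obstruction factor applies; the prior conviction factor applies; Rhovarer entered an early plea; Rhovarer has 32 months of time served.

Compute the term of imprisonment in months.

142 months

Obstruction enhancement: +55 months
Prior conviction enhancement: +39 months
Adjusted term: 99 months + 55 months + 39 months = 193 months
Early plea reduction: 10% of 193 months = 19 months (rounded down)
After reduction: 193 − 19 = 174 months
Less time served: 174 months − 32 months = 142 months
Cap at 285 months: 142 months is within the cap, no reduction.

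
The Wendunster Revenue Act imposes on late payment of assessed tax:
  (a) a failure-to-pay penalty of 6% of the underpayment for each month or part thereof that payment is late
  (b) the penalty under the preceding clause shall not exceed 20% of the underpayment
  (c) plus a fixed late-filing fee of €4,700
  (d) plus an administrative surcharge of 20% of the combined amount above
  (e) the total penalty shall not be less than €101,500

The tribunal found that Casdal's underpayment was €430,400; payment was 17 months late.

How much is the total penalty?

Accrued rate: 6% × 17 = 102%, capped at 20% → 20%
Failure-to-pay penalty: 20% of €430,400 = €86,080
Penalty before surcharge: €86,080 + €4,700 = €90,780
Administrative surcharge: 20% of €90,780 = €18,156
Total penalty: €90,780 + €18,156 = €108,936
Minimum €101,500: €108,936 meets the minimum, no increase.

€108,936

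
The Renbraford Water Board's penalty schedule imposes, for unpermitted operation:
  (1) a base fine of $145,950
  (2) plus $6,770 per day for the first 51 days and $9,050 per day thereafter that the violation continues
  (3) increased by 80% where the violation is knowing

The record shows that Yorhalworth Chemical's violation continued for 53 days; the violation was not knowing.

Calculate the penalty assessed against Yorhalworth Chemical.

First 51 days: 51 × $6,770 = $345,270
Remaining days: (53 − 51) × $9,050 = $18,100
Per-day component: $345,270 + $18,100 = $363,370
Base plus per-day: $145,950 + $363,370 = $509,320
The violation was not knowing: no 80% increase.

$509,320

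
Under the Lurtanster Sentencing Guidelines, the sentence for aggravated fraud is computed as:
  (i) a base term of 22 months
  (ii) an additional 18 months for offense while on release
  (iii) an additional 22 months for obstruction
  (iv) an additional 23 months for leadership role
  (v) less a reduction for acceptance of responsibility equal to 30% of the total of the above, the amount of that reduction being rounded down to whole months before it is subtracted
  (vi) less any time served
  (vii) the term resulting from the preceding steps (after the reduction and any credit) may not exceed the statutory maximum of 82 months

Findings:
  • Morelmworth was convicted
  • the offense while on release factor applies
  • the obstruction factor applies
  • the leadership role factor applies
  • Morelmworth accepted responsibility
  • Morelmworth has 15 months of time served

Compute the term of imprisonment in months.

45 months

Offense while on release enhancement: +18 months
Obstruction enhancement: +22 months
Leadership role enhancement: +23 months
Adjusted term: 22 months + 18 months + 22 months + 23 months = 85 months
Acceptance of responsibility reduction: 30% of 85 months = 25 months (rounded down)
After reduction: 85 − 25 = 60 months
Less time served: 60 months − 15 months = 45 months
Cap at 82 months: 45 months is within the cap, no reduction.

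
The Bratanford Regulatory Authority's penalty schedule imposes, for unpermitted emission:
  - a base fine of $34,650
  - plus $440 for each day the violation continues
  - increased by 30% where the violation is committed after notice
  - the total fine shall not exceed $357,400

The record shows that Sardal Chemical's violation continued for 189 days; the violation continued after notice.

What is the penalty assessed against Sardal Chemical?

Per-day component: 189 × $440 = $83,160
Base plus per-day: $34,650 + $83,160 = $117,810
Enhancement: 30% of $117,810 = $35,343
Enhanced fine: $117,810 + $35,343 = $153,153
Cap at $357,400: $153,153 is within the cap, no reduction.

$153,153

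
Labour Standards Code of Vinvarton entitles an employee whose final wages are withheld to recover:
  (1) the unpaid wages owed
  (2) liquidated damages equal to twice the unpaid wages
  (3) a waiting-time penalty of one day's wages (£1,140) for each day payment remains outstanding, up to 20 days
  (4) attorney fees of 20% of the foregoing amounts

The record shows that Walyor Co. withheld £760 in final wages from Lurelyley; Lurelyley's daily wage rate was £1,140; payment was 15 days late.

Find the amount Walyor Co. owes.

Total award: £23,256

Doubled: 2 × £760 = £1,520
Penalty days: min(15, 20) = 15
Waiting-time penalty: 15 × £1,140 = £17,100
Subtotal: £760 + £1,520 + £17,100 = £19,380
Attorney fees: 20% of £19,380 = £3,876
Total award: £19,380 + £3,876 = £23,256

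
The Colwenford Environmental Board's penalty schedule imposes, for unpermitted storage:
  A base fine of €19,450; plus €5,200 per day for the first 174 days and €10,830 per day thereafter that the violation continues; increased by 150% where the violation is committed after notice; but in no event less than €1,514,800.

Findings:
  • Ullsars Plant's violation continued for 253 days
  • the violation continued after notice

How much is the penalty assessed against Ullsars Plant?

€4,449,550

First 174 days: 174 × €5,200 = €904,800
Remaining days: (253 − 174) × €10,830 = €855,570
Per-day component: €904,800 + €855,570 = €1,760,370
Base plus per-day: €19,450 + €1,760,370 = €1,779,820
Enhancement: 150% of €1,779,820 = €2,669,730
Enhanced fine: €1,779,820 + €2,669,730 = €4,449,550
Minimum €1,514,800: €4,449,550 meets the minimum, no increase.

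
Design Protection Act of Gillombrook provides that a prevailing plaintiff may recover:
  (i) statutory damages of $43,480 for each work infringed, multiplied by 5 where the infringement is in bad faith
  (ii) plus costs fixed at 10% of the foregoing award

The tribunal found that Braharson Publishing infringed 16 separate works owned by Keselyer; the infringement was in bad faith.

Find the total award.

Statutory damages: 16 × $43,480 = $695,680
Multiplied by 5: 5 × $695,680 = $3,478,400
Costs: 10% of $3,478,400 = $347,840
Award plus costs: $3,478,400 + $347,840 = $3,826,240

Award: $3,826,240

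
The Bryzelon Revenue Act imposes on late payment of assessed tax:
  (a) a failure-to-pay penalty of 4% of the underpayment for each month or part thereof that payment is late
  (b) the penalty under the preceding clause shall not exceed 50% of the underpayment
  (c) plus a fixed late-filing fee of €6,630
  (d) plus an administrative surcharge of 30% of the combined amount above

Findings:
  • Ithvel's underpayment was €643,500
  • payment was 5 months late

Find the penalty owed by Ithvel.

Accrued rate: 4% × 5 = 20%, capped at 50% → 20%
Failure-to-pay penalty: 20% of €643,500 = €128,700
Penalty before surcharge: €128,700 + €6,630 = €135,330
Administrative surcharge: 30% of €135,330 = €40,599
Total penalty: €135,330 + €40,599 = €175,929

€175,929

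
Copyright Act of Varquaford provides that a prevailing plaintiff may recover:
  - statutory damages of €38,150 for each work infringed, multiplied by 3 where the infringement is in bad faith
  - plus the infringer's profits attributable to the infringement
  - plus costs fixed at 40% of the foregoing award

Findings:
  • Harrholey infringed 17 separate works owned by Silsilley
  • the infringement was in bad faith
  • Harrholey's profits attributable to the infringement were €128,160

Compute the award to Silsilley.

Award: €2,903,334

Statutory damages: 17 × €38,150 = €648,550
Trebled: 3 × €648,550 = €1,945,650
Combined award: €1,945,650 + €128,160 = €2,073,810
Costs: 40% of €2,073,810 = €829,524
Award plus costs: €2,073,810 + €829,524 = €2,903,334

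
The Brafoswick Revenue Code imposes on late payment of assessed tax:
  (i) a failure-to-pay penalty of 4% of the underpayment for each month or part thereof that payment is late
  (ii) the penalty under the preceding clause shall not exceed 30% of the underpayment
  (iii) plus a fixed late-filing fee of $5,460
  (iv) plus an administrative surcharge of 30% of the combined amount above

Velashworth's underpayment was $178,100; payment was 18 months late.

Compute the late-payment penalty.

Accrued rate: 4% × 18 = 72%, capped at 30% → 30%
Failure-to-pay penalty: 30% of $178,100 = $53,430
Penalty before surcharge: $53,430 + $5,460 = $58,890
Administrative surcharge: 30% of $58,890 = $17,667
Total penalty: $58,890 + $17,667 = $76,557

$76,557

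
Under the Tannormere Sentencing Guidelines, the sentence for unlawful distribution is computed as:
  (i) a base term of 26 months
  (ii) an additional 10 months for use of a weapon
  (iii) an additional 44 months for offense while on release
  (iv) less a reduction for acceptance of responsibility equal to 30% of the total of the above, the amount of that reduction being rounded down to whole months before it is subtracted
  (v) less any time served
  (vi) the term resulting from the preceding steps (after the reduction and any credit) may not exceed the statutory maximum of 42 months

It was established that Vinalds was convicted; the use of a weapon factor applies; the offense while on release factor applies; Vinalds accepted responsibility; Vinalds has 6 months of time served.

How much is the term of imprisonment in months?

42 months

Use of a weapon enhancement: +10 months
Offense while on release enhancement: +44 months
Adjusted term: 26 months + 10 months + 44 months = 80 months
Acceptance of responsibility reduction: 30% of 80 months = 24 months (rounded down)
After reduction: 80 − 24 = 56 months
Less time served: 56 months − 6 months = 50 months
Cap at 42 months: 50 months exceeds the cap → 42 months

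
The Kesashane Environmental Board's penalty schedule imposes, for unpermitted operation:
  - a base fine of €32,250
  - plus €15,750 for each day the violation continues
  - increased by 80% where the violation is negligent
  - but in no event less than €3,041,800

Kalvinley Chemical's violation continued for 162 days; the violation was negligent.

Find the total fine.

Per-day component: 162 × €15,750 = €2,551,500
Base plus per-day: €32,250 + €2,551,500 = €2,583,750
Enhancement: 80% of €2,583,750 = €2,067,000
Enhanced fine: €2,583,750 + €2,067,000 = €4,650,750
Minimum €3,041,800: €4,650,750 meets the minimum, no increase.

€4,650,750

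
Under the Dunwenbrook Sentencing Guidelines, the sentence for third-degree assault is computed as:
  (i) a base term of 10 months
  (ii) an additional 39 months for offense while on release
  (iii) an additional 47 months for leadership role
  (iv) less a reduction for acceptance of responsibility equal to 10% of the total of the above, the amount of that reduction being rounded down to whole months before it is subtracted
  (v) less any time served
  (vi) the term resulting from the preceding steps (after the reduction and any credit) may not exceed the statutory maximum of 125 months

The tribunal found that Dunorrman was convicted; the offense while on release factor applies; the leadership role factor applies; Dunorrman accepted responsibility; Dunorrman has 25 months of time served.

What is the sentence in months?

Sentence: 62 months

Offense while on release enhancement: +39 months
Leadership role enhancement: +47 months
Adjusted term: 10 months + 39 months + 47 months = 96 months
Acceptance of responsibility reduction: 10% of 96 months = 9 months (rounded down)
After reduction: 96 − 9 = 87 months
Less time served: 87 months − 25 months = 62 months
Cap at 125 months: 62 months is within the cap, no reduction.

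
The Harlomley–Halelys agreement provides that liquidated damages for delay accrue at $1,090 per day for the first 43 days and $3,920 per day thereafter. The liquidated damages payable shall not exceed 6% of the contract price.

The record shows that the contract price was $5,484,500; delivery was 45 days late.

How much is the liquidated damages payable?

$54,710

First 43 days: 43 × $1,090 = $46,870
Remaining days: (45 − 43) × $3,920 = $7,840
Accrued per-day damages: $46,870 + $7,840 = $54,710
Cap: 6% of $5,484,500 = $329,070
Cap at $329,070: $54,710 is within the cap, no reduction.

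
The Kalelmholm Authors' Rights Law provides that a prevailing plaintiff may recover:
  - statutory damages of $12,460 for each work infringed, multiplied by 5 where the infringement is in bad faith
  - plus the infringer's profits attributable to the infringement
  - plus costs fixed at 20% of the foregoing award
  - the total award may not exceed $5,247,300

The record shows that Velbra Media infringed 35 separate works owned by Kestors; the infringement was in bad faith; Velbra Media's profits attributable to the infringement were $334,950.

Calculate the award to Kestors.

Statutory damages: 35 × $12,460 = $436,100
Multiplied by 5: 5 × $436,100 = $2,180,500
Combined award: $2,180,500 + $334,950 = $2,515,450
Costs: 20% of $2,515,450 = $503,090
Award plus costs: $2,515,450 + $503,090 = $3,018,540
Cap at $5,247,300: $3,018,540 is within the cap, no reduction.

$3,018,540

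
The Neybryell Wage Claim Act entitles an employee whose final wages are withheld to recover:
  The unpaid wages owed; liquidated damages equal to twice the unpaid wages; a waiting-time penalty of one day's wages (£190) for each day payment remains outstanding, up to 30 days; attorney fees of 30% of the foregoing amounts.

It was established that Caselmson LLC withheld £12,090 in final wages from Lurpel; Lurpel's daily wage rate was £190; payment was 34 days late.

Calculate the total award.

Doubled: 2 × £12,090 = £24,180
Penalty days: min(34, 30) = 30
Waiting-time penalty: 30 × £190 = £5,700
Subtotal: £12,090 + £24,180 + £5,700 = £41,970
Attorney fees: 30% of £41,970 = £12,591
Total award: £41,970 + £12,591 = £54,561

£54,561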